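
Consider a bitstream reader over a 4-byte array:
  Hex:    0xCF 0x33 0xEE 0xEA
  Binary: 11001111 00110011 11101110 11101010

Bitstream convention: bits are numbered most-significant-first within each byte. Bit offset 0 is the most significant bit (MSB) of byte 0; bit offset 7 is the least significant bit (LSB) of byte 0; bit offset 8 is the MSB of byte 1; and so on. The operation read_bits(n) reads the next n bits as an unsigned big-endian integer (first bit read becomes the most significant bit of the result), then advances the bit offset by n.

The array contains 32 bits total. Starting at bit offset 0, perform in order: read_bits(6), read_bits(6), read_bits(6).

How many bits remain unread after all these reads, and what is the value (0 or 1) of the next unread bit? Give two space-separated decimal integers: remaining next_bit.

Read 1: bits[0:6] width=6 -> value=51 (bin 110011); offset now 6 = byte 0 bit 6; 26 bits remain
Read 2: bits[6:12] width=6 -> value=51 (bin 110011); offset now 12 = byte 1 bit 4; 20 bits remain
Read 3: bits[12:18] width=6 -> value=15 (bin 001111); offset now 18 = byte 2 bit 2; 14 bits remain

Answer: 14 1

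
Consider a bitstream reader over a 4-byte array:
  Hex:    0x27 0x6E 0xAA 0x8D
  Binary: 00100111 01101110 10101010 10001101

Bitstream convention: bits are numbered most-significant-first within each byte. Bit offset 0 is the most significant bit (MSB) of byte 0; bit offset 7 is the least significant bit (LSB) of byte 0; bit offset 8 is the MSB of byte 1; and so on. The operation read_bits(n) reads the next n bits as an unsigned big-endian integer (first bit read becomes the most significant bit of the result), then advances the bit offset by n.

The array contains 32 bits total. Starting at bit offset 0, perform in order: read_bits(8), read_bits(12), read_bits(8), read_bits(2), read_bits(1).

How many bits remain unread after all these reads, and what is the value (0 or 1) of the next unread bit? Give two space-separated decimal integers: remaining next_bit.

Read 1: bits[0:8] width=8 -> value=39 (bin 00100111); offset now 8 = byte 1 bit 0; 24 bits remain
Read 2: bits[8:20] width=12 -> value=1770 (bin 011011101010); offset now 20 = byte 2 bit 4; 12 bits remain
Read 3: bits[20:28] width=8 -> value=168 (bin 10101000); offset now 28 = byte 3 bit 4; 4 bits remain
Read 4: bits[28:30] width=2 -> value=3 (bin 11); offset now 30 = byte 3 bit 6; 2 bits remain
Read 5: bits[30:31] width=1 -> value=0 (bin 0); offset now 31 = byte 3 bit 7; 1 bits remain

Answer: 1 1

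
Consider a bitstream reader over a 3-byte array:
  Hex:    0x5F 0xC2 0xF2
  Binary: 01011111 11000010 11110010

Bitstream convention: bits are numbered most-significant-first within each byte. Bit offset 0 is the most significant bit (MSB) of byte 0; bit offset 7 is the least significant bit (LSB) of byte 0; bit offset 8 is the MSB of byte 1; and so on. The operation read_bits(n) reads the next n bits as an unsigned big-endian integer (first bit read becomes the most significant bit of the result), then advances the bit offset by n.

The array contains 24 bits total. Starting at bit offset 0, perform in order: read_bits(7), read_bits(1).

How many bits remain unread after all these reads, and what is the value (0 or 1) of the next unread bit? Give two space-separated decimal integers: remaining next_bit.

Read 1: bits[0:7] width=7 -> value=47 (bin 0101111); offset now 7 = byte 0 bit 7; 17 bits remain
Read 2: bits[7:8] width=1 -> value=1 (bin 1); offset now 8 = byte 1 bit 0; 16 bits remain

Answer: 16 1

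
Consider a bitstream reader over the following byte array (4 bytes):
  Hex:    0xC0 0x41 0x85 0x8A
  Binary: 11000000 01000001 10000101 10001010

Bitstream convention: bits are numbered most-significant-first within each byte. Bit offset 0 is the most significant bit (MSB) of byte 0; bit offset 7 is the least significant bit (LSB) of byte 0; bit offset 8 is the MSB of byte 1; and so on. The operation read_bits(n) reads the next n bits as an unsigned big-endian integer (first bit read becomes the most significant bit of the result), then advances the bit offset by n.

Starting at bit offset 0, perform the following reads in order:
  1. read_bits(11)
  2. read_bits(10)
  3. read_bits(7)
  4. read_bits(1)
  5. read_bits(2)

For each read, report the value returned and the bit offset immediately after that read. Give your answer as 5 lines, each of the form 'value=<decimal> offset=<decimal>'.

Read 1: bits[0:11] width=11 -> value=1538 (bin 11000000010); offset now 11 = byte 1 bit 3; 21 bits remain
Read 2: bits[11:21] width=10 -> value=48 (bin 0000110000); offset now 21 = byte 2 bit 5; 11 bits remain
Read 3: bits[21:28] width=7 -> value=88 (bin 1011000); offset now 28 = byte 3 bit 4; 4 bits remain
Read 4: bits[28:29] width=1 -> value=1 (bin 1); offset now 29 = byte 3 bit 5; 3 bits remain
Read 5: bits[29:31] width=2 -> value=1 (bin 01); offset now 31 = byte 3 bit 7; 1 bits remain

Answer: value=1538 offset=11
value=48 offset=21
value=88 offset=28
value=1 offset=29
value=1 offset=31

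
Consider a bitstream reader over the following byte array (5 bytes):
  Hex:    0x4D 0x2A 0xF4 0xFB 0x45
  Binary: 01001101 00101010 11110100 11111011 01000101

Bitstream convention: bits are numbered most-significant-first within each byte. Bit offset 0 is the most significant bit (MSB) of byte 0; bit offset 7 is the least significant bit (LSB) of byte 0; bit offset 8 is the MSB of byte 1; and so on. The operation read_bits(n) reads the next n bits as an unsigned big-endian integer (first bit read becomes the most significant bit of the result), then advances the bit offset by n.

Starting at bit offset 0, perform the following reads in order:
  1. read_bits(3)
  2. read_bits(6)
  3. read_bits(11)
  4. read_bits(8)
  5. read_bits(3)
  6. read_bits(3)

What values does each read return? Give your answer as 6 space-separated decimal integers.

Read 1: bits[0:3] width=3 -> value=2 (bin 010); offset now 3 = byte 0 bit 3; 37 bits remain
Read 2: bits[3:9] width=6 -> value=26 (bin 011010); offset now 9 = byte 1 bit 1; 31 bits remain
Read 3: bits[9:20] width=11 -> value=687 (bin 01010101111); offset now 20 = byte 2 bit 4; 20 bits remain
Read 4: bits[20:28] width=8 -> value=79 (bin 01001111); offset now 28 = byte 3 bit 4; 12 bits remain
Read 5: bits[28:31] width=3 -> value=5 (bin 101); offset now 31 = byte 3 bit 7; 9 bits remain
Read 6: bits[31:34] width=3 -> value=5 (bin 101); offset now 34 = byte 4 bit 2; 6 bits remain

Answer: 2 26 687 79 5 5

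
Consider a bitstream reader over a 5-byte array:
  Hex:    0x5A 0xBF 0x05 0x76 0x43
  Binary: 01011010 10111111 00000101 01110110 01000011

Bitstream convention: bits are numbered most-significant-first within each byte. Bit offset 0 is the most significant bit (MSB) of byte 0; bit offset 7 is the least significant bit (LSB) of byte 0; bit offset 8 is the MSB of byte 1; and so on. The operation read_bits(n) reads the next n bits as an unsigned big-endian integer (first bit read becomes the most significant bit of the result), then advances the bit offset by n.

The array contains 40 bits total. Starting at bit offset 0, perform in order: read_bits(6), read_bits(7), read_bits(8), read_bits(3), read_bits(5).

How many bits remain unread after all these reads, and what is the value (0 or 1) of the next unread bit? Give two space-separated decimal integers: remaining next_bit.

Answer: 11 1

Derivation:
Read 1: bits[0:6] width=6 -> value=22 (bin 010110); offset now 6 = byte 0 bit 6; 34 bits remain
Read 2: bits[6:13] width=7 -> value=87 (bin 1010111); offset now 13 = byte 1 bit 5; 27 bits remain
Read 3: bits[13:21] width=8 -> value=224 (bin 11100000); offset now 21 = byte 2 bit 5; 19 bits remain
Read 4: bits[21:24] width=3 -> value=5 (bin 101); offset now 24 = byte 3 bit 0; 16 bits remain
Read 5: bits[24:29] width=5 -> value=14 (bin 01110); offset now 29 = byte 3 bit 5; 11 bits remain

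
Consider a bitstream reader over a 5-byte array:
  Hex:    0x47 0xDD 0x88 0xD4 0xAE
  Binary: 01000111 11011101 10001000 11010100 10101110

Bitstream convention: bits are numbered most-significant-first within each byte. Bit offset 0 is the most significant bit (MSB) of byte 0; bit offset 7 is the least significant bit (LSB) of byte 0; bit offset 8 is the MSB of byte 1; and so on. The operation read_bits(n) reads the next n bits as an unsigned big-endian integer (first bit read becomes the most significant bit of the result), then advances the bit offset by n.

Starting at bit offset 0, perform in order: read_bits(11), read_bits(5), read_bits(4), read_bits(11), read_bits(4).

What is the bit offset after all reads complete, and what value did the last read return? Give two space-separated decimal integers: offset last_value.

Read 1: bits[0:11] width=11 -> value=574 (bin 01000111110); offset now 11 = byte 1 bit 3; 29 bits remain
Read 2: bits[11:16] width=5 -> value=29 (bin 11101); offset now 16 = byte 2 bit 0; 24 bits remain
Read 3: bits[16:20] width=4 -> value=8 (bin 1000); offset now 20 = byte 2 bit 4; 20 bits remain
Read 4: bits[20:31] width=11 -> value=1130 (bin 10001101010); offset now 31 = byte 3 bit 7; 9 bits remain
Read 5: bits[31:35] width=4 -> value=5 (bin 0101); offset now 35 = byte 4 bit 3; 5 bits remain

Answer: 35 5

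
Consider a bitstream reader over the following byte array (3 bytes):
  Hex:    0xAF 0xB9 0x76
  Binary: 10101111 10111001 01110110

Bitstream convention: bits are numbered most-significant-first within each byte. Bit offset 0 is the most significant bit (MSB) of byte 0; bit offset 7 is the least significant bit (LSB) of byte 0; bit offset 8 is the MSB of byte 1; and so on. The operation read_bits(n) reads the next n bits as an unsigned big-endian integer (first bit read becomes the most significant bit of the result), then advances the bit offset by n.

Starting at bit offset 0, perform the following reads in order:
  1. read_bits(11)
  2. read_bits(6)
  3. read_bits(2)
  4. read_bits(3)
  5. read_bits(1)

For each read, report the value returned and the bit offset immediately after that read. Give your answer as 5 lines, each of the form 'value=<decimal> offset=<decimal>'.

Answer: value=1405 offset=11
value=50 offset=17
value=3 offset=19
value=5 offset=22
value=1 offset=23

Derivation:
Read 1: bits[0:11] width=11 -> value=1405 (bin 10101111101); offset now 11 = byte 1 bit 3; 13 bits remain
Read 2: bits[11:17] width=6 -> value=50 (bin 110010); offset now 17 = byte 2 bit 1; 7 bits remain
Read 3: bits[17:19] width=2 -> value=3 (bin 11); offset now 19 = byte 2 bit 3; 5 bits remain
Read 4: bits[19:22] width=3 -> value=5 (bin 101); offset now 22 = byte 2 bit 6; 2 bits remain
Read 5: bits[22:23] width=1 -> value=1 (bin 1); offset now 23 = byte 2 bit 7; 1 bits remain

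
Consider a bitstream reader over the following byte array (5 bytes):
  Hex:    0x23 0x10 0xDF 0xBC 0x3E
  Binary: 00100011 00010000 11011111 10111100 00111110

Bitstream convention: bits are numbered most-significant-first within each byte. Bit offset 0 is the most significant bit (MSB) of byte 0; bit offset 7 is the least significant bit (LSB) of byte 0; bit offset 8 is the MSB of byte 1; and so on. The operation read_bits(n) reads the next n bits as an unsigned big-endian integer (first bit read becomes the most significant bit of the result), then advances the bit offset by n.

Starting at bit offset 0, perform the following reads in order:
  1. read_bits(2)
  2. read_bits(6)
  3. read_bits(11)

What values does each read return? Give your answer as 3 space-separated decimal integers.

Answer: 0 35 134

Derivation:
Read 1: bits[0:2] width=2 -> value=0 (bin 00); offset now 2 = byte 0 bit 2; 38 bits remain
Read 2: bits[2:8] width=6 -> value=35 (bin 100011); offset now 8 = byte 1 bit 0; 32 bits remain
Read 3: bits[8:19] width=11 -> value=134 (bin 00010000110); offset now 19 = byte 2 bit 3; 21 bits remain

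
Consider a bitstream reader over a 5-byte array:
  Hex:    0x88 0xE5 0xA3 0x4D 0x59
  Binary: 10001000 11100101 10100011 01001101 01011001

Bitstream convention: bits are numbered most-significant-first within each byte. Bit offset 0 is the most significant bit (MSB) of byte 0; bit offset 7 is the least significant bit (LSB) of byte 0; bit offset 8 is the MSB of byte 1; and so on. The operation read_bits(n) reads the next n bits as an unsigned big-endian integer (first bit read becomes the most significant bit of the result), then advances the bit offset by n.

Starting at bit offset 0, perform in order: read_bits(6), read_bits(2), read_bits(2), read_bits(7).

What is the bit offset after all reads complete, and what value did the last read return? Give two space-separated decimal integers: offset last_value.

Read 1: bits[0:6] width=6 -> value=34 (bin 100010); offset now 6 = byte 0 bit 6; 34 bits remain
Read 2: bits[6:8] width=2 -> value=0 (bin 00); offset now 8 = byte 1 bit 0; 32 bits remain
Read 3: bits[8:10] width=2 -> value=3 (bin 11); offset now 10 = byte 1 bit 2; 30 bits remain
Read 4: bits[10:17] width=7 -> value=75 (bin 1001011); offset now 17 = byte 2 bit 1; 23 bits remain

Answer: 17 75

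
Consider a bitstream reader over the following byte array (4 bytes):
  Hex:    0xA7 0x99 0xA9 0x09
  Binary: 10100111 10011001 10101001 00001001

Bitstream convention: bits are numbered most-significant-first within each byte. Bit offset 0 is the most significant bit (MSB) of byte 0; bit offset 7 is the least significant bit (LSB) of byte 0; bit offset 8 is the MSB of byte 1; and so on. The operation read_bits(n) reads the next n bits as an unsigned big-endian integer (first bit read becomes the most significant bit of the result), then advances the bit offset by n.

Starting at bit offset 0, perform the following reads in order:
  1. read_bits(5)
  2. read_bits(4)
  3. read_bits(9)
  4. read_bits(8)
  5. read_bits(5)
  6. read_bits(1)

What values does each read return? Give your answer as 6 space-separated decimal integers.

Read 1: bits[0:5] width=5 -> value=20 (bin 10100); offset now 5 = byte 0 bit 5; 27 bits remain
Read 2: bits[5:9] width=4 -> value=15 (bin 1111); offset now 9 = byte 1 bit 1; 23 bits remain
Read 3: bits[9:18] width=9 -> value=102 (bin 001100110); offset now 18 = byte 2 bit 2; 14 bits remain
Read 4: bits[18:26] width=8 -> value=164 (bin 10100100); offset now 26 = byte 3 bit 2; 6 bits remain
Read 5: bits[26:31] width=5 -> value=4 (bin 00100); offset now 31 = byte 3 bit 7; 1 bits remain
Read 6: bits[31:32] width=1 -> value=1 (bin 1); offset now 32 = byte 4 bit 0; 0 bits remain

Answer: 20 15 102 164 4 1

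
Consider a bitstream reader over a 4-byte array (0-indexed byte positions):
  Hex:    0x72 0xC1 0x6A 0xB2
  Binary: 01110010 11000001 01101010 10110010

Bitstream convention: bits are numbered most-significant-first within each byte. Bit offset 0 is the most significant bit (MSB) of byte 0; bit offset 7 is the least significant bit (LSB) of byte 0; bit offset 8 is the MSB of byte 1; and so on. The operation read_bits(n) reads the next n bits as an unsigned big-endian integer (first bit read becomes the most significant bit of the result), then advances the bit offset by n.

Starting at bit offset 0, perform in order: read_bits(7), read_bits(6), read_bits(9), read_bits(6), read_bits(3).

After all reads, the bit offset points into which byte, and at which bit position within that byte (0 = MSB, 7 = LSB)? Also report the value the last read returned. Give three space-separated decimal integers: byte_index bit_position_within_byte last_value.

Answer: 3 7 1

Derivation:
Read 1: bits[0:7] width=7 -> value=57 (bin 0111001); offset now 7 = byte 0 bit 7; 25 bits remain
Read 2: bits[7:13] width=6 -> value=24 (bin 011000); offset now 13 = byte 1 bit 5; 19 bits remain
Read 3: bits[13:22] width=9 -> value=90 (bin 001011010); offset now 22 = byte 2 bit 6; 10 bits remain
Read 4: bits[22:28] width=6 -> value=43 (bin 101011); offset now 28 = byte 3 bit 4; 4 bits remain
Read 5: bits[28:31] width=3 -> value=1 (bin 001); offset now 31 = byte 3 bit 7; 1 bits remain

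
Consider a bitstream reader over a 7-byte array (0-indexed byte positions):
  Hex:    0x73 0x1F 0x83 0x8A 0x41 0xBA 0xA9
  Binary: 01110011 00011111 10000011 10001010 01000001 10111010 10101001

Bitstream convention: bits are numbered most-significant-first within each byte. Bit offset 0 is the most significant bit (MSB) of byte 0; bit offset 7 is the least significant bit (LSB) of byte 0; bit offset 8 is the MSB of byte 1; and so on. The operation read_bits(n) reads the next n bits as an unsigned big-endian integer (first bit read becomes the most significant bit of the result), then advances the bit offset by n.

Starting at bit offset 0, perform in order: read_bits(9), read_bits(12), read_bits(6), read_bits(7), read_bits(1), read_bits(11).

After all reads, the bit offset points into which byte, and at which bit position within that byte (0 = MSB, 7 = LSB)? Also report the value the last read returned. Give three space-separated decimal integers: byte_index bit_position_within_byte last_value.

Read 1: bits[0:9] width=9 -> value=230 (bin 011100110); offset now 9 = byte 1 bit 1; 47 bits remain
Read 2: bits[9:21] width=12 -> value=1008 (bin 001111110000); offset now 21 = byte 2 bit 5; 35 bits remain
Read 3: bits[21:27] width=6 -> value=28 (bin 011100); offset now 27 = byte 3 bit 3; 29 bits remain
Read 4: bits[27:34] width=7 -> value=41 (bin 0101001); offset now 34 = byte 4 bit 2; 22 bits remain
Read 5: bits[34:35] width=1 -> value=0 (bin 0); offset now 35 = byte 4 bit 3; 21 bits remain
Read 6: bits[35:46] width=11 -> value=110 (bin 00001101110); offset now 46 = byte 5 bit 6; 10 bits remain

Answer: 5 6 110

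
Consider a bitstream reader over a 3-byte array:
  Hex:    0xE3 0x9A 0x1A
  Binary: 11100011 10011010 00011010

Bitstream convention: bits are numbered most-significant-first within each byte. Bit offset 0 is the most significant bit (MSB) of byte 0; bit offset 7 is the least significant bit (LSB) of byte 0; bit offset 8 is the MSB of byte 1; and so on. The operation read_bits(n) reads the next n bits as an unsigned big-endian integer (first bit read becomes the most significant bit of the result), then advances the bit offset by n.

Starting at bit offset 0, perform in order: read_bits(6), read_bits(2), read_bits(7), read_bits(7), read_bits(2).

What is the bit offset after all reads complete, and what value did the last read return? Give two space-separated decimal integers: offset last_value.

Answer: 24 2

Derivation:
Read 1: bits[0:6] width=6 -> value=56 (bin 111000); offset now 6 = byte 0 bit 6; 18 bits remain
Read 2: bits[6:8] width=2 -> value=3 (bin 11); offset now 8 = byte 1 bit 0; 16 bits remain
Read 3: bits[8:15] width=7 -> value=77 (bin 1001101); offset now 15 = byte 1 bit 7; 9 bits remain
Read 4: bits[15:22] width=7 -> value=6 (bin 0000110); offset now 22 = byte 2 bit 6; 2 bits remain
Read 5: bits[22:24] width=2 -> value=2 (bin 10); offset now 24 = byte 3 bit 0; 0 bits remain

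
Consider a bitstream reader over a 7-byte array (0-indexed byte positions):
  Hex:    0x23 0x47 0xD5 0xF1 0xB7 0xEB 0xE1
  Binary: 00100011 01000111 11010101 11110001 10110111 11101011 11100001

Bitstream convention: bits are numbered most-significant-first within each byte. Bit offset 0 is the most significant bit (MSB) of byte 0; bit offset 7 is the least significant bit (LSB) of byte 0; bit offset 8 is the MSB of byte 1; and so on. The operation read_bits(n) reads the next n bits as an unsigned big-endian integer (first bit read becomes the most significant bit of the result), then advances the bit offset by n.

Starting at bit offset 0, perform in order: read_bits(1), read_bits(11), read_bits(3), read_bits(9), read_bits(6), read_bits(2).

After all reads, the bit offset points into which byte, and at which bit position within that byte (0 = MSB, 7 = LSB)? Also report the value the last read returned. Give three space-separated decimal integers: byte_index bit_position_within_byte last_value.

Answer: 4 0 1

Derivation:
Read 1: bits[0:1] width=1 -> value=0 (bin 0); offset now 1 = byte 0 bit 1; 55 bits remain
Read 2: bits[1:12] width=11 -> value=564 (bin 01000110100); offset now 12 = byte 1 bit 4; 44 bits remain
Read 3: bits[12:15] width=3 -> value=3 (bin 011); offset now 15 = byte 1 bit 7; 41 bits remain
Read 4: bits[15:24] width=9 -> value=469 (bin 111010101); offset now 24 = byte 3 bit 0; 32 bits remain
Read 5: bits[24:30] width=6 -> value=60 (bin 111100); offset now 30 = byte 3 bit 6; 26 bits remain
Read 6: bits[30:32] width=2 -> value=1 (bin 01); offset now 32 = byte 4 bit 0; 24 bits remain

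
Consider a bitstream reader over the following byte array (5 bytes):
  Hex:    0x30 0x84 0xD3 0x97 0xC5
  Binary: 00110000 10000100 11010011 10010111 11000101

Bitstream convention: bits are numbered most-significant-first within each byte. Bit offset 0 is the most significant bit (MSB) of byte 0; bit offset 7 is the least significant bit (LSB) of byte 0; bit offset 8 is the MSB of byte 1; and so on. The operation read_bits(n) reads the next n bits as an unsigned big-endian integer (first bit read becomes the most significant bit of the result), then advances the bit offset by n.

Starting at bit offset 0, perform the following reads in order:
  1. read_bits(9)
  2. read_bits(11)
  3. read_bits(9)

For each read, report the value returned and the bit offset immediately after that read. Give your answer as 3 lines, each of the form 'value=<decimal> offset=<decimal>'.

Answer: value=97 offset=9
value=77 offset=20
value=114 offset=29

Derivation:
Read 1: bits[0:9] width=9 -> value=97 (bin 001100001); offset now 9 = byte 1 bit 1; 31 bits remain
Read 2: bits[9:20] width=11 -> value=77 (bin 00001001101); offset now 20 = byte 2 bit 4; 20 bits remain
Read 3: bits[20:29] width=9 -> value=114 (bin 001110010); offset now 29 = byte 3 bit 5; 11 bits remain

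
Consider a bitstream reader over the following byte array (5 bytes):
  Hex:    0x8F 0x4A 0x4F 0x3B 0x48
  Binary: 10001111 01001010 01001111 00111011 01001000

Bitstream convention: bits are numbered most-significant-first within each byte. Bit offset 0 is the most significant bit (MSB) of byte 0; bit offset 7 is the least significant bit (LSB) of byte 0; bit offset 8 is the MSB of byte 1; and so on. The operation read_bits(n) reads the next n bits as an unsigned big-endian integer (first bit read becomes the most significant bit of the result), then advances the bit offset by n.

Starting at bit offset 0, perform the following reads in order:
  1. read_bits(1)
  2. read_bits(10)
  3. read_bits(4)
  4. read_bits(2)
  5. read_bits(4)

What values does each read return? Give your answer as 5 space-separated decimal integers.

Read 1: bits[0:1] width=1 -> value=1 (bin 1); offset now 1 = byte 0 bit 1; 39 bits remain
Read 2: bits[1:11] width=10 -> value=122 (bin 0001111010); offset now 11 = byte 1 bit 3; 29 bits remain
Read 3: bits[11:15] width=4 -> value=5 (bin 0101); offset now 15 = byte 1 bit 7; 25 bits remain
Read 4: bits[15:17] width=2 -> value=0 (bin 00); offset now 17 = byte 2 bit 1; 23 bits remain
Read 5: bits[17:21] width=4 -> value=9 (bin 1001); offset now 21 = byte 2 bit 5; 19 bits remain

Answer: 1 122 5 0 9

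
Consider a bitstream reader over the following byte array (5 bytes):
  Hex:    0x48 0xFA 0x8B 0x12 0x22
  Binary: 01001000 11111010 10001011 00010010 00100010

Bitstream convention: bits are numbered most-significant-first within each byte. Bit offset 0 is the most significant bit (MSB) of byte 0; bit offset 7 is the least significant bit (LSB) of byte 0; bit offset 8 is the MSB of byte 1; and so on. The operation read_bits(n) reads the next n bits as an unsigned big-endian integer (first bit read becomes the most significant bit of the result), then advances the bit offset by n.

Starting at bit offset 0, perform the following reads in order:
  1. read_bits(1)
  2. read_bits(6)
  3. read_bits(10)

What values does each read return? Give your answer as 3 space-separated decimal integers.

Read 1: bits[0:1] width=1 -> value=0 (bin 0); offset now 1 = byte 0 bit 1; 39 bits remain
Read 2: bits[1:7] width=6 -> value=36 (bin 100100); offset now 7 = byte 0 bit 7; 33 bits remain
Read 3: bits[7:17] width=10 -> value=501 (bin 0111110101); offset now 17 = byte 2 bit 1; 23 bits remain

Answer: 0 36 501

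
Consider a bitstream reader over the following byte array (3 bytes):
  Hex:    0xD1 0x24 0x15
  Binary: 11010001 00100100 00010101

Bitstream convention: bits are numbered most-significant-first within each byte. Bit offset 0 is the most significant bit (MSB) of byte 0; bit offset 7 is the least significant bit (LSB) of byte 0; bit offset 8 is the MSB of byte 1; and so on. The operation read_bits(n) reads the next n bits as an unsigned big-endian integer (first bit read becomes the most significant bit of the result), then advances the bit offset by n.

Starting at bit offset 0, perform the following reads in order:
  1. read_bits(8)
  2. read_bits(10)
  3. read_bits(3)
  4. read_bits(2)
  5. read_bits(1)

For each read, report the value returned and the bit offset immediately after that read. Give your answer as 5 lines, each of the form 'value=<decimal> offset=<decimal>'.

Read 1: bits[0:8] width=8 -> value=209 (bin 11010001); offset now 8 = byte 1 bit 0; 16 bits remain
Read 2: bits[8:18] width=10 -> value=144 (bin 0010010000); offset now 18 = byte 2 bit 2; 6 bits remain
Read 3: bits[18:21] width=3 -> value=2 (bin 010); offset now 21 = byte 2 bit 5; 3 bits remain
Read 4: bits[21:23] width=2 -> value=2 (bin 10); offset now 23 = byte 2 bit 7; 1 bits remain
Read 5: bits[23:24] width=1 -> value=1 (bin 1); offset now 24 = byte 3 bit 0; 0 bits remain

Answer: value=209 offset=8
value=144 offset=18
value=2 offset=21
value=2 offset=23
value=1 offset=24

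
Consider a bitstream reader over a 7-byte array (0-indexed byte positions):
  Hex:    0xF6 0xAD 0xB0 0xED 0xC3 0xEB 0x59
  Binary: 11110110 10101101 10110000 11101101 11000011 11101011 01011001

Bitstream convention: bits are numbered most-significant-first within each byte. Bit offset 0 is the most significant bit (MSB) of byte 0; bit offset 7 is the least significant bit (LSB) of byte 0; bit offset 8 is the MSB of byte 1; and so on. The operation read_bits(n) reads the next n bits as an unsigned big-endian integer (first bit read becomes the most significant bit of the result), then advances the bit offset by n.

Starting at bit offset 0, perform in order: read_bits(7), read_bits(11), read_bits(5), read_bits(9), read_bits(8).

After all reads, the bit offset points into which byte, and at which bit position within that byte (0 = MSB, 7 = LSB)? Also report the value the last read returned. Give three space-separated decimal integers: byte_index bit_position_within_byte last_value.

Read 1: bits[0:7] width=7 -> value=123 (bin 1111011); offset now 7 = byte 0 bit 7; 49 bits remain
Read 2: bits[7:18] width=11 -> value=694 (bin 01010110110); offset now 18 = byte 2 bit 2; 38 bits remain
Read 3: bits[18:23] width=5 -> value=24 (bin 11000); offset now 23 = byte 2 bit 7; 33 bits remain
Read 4: bits[23:32] width=9 -> value=237 (bin 011101101); offset now 32 = byte 4 bit 0; 24 bits remain
Read 5: bits[32:40] width=8 -> value=195 (bin 11000011); offset now 40 = byte 5 bit 0; 16 bits remain

Answer: 5 0 195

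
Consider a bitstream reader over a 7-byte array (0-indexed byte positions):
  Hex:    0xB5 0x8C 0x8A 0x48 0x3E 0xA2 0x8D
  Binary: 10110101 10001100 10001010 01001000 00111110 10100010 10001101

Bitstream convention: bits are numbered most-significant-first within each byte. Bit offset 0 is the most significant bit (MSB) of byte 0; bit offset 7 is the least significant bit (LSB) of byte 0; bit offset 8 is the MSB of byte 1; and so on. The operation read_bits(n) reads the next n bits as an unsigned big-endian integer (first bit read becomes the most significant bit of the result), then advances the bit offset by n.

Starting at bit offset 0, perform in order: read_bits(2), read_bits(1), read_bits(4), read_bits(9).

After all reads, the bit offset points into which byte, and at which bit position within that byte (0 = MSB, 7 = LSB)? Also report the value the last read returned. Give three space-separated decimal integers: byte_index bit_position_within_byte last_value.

Answer: 2 0 396

Derivation:
Read 1: bits[0:2] width=2 -> value=2 (bin 10); offset now 2 = byte 0 bit 2; 54 bits remain
Read 2: bits[2:3] width=1 -> value=1 (bin 1); offset now 3 = byte 0 bit 3; 53 bits remain
Read 3: bits[3:7] width=4 -> value=10 (bin 1010); offset now 7 = byte 0 bit 7; 49 bits remain
Read 4: bits[7:16] width=9 -> value=396 (bin 110001100); offset now 16 = byte 2 bit 0; 40 bits remain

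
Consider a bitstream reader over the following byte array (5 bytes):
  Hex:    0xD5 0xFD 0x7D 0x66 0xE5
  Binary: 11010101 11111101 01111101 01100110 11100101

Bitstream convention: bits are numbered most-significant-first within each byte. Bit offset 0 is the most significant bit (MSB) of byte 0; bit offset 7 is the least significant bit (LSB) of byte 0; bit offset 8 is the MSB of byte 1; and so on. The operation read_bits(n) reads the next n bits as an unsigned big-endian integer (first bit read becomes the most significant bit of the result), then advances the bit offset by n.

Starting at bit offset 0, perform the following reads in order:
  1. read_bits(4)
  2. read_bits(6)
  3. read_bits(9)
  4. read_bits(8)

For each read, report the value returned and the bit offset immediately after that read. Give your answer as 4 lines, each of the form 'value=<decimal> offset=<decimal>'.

Answer: value=13 offset=4
value=23 offset=10
value=491 offset=19
value=235 offset=27

Derivation:
Read 1: bits[0:4] width=4 -> value=13 (bin 1101); offset now 4 = byte 0 bit 4; 36 bits remain
Read 2: bits[4:10] width=6 -> value=23 (bin 010111); offset now 10 = byte 1 bit 2; 30 bits remain
Read 3: bits[10:19] width=9 -> value=491 (bin 111101011); offset now 19 = byte 2 bit 3; 21 bits remain
Read 4: bits[19:27] width=8 -> value=235 (bin 11101011); offset now 27 = byte 3 bit 3; 13 bits remain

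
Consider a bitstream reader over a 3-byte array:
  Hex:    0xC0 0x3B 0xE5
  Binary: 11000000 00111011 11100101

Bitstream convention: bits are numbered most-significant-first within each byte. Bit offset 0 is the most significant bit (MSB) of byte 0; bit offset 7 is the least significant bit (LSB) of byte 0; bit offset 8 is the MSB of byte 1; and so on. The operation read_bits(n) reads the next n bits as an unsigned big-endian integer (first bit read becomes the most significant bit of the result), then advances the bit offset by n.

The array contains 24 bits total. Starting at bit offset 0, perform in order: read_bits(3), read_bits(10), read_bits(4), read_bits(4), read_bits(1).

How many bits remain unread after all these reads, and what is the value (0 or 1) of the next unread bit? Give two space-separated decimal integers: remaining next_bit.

Read 1: bits[0:3] width=3 -> value=6 (bin 110); offset now 3 = byte 0 bit 3; 21 bits remain
Read 2: bits[3:13] width=10 -> value=7 (bin 0000000111); offset now 13 = byte 1 bit 5; 11 bits remain
Read 3: bits[13:17] width=4 -> value=7 (bin 0111); offset now 17 = byte 2 bit 1; 7 bits remain
Read 4: bits[17:21] width=4 -> value=12 (bin 1100); offset now 21 = byte 2 bit 5; 3 bits remain
Read 5: bits[21:22] width=1 -> value=1 (bin 1); offset now 22 = byte 2 bit 6; 2 bits remain

Answer: 2 0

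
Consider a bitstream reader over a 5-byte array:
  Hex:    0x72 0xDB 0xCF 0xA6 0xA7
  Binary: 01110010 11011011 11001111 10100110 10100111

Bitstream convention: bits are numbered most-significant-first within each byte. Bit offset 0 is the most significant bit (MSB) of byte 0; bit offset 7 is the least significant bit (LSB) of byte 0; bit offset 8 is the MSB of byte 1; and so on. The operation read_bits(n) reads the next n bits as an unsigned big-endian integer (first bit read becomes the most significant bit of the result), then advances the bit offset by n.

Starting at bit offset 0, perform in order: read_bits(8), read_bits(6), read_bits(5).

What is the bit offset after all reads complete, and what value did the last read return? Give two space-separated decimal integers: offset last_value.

Answer: 19 30

Derivation:
Read 1: bits[0:8] width=8 -> value=114 (bin 01110010); offset now 8 = byte 1 bit 0; 32 bits remain
Read 2: bits[8:14] width=6 -> value=54 (bin 110110); offset now 14 = byte 1 bit 6; 26 bits remain
Read 3: bits[14:19] width=5 -> value=30 (bin 11110); offset now 19 = byte 2 bit 3; 21 bits remain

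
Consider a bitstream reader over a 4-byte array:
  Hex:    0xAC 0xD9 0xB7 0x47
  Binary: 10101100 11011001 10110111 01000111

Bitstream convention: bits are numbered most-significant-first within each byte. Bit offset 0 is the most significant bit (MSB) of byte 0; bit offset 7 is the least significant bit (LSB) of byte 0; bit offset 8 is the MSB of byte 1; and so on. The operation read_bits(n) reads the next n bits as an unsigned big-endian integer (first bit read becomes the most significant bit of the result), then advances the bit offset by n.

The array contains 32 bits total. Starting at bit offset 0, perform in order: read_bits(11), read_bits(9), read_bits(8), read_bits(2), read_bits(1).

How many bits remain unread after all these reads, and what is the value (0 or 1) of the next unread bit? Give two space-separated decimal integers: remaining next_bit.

Read 1: bits[0:11] width=11 -> value=1382 (bin 10101100110); offset now 11 = byte 1 bit 3; 21 bits remain
Read 2: bits[11:20] width=9 -> value=411 (bin 110011011); offset now 20 = byte 2 bit 4; 12 bits remain
Read 3: bits[20:28] width=8 -> value=116 (bin 01110100); offset now 28 = byte 3 bit 4; 4 bits remain
Read 4: bits[28:30] width=2 -> value=1 (bin 01); offset now 30 = byte 3 bit 6; 2 bits remain
Read 5: bits[30:31] width=1 -> value=1 (bin 1); offset now 31 = byte 3 bit 7; 1 bits remain

Answer: 1 1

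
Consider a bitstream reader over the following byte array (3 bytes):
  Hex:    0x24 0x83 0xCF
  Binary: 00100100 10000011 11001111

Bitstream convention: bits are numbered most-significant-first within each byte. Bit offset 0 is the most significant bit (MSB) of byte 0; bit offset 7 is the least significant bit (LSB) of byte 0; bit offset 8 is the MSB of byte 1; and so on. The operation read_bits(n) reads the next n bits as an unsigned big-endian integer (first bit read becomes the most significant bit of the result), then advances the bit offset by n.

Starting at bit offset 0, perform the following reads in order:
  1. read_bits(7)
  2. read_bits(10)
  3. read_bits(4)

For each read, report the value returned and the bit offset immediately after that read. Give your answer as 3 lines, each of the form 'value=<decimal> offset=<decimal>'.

Answer: value=18 offset=7
value=263 offset=17
value=9 offset=21

Derivation:
Read 1: bits[0:7] width=7 -> value=18 (bin 0010010); offset now 7 = byte 0 bit 7; 17 bits remain
Read 2: bits[7:17] width=10 -> value=263 (bin 0100000111); offset now 17 = byte 2 bit 1; 7 bits remain
Read 3: bits[17:21] width=4 -> value=9 (bin 1001); offset now 21 = byte 2 bit 5; 3 bits remain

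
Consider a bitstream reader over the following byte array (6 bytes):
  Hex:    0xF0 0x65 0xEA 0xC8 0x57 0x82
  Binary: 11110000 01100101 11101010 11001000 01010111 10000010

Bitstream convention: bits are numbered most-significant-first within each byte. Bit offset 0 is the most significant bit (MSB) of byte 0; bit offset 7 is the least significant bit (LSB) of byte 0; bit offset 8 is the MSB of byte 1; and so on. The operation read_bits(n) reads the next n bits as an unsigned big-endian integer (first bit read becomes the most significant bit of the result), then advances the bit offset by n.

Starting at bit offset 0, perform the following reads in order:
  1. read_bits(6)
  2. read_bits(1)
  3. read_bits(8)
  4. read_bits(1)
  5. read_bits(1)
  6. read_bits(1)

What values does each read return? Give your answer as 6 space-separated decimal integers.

Answer: 60 0 50 1 1 1

Derivation:
Read 1: bits[0:6] width=6 -> value=60 (bin 111100); offset now 6 = byte 0 bit 6; 42 bits remain
Read 2: bits[6:7] width=1 -> value=0 (bin 0); offset now 7 = byte 0 bit 7; 41 bits remain
Read 3: bits[7:15] width=8 -> value=50 (bin 00110010); offset now 15 = byte 1 bit 7; 33 bits remain
Read 4: bits[15:16] width=1 -> value=1 (bin 1); offset now 16 = byte 2 bit 0; 32 bits remain
Read 5: bits[16:17] width=1 -> value=1 (bin 1); offset now 17 = byte 2 bit 1; 31 bits remain
Read 6: bits[17:18] width=1 -> value=1 (bin 1); offset now 18 = byte 2 bit 2; 30 bits remain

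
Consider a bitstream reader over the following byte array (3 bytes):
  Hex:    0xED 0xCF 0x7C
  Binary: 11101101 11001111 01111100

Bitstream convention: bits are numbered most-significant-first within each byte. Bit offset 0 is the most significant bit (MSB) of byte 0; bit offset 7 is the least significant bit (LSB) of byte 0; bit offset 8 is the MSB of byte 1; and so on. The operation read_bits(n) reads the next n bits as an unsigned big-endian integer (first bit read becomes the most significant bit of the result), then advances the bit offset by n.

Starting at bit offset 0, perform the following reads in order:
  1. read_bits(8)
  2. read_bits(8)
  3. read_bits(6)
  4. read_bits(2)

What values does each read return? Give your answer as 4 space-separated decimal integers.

Read 1: bits[0:8] width=8 -> value=237 (bin 11101101); offset now 8 = byte 1 bit 0; 16 bits remain
Read 2: bits[8:16] width=8 -> value=207 (bin 11001111); offset now 16 = byte 2 bit 0; 8 bits remain
Read 3: bits[16:22] width=6 -> value=31 (bin 011111); offset now 22 = byte 2 bit 6; 2 bits remain
Read 4: bits[22:24] width=2 -> value=0 (bin 00); offset now 24 = byte 3 bit 0; 0 bits remain

Answer: 237 207 31 0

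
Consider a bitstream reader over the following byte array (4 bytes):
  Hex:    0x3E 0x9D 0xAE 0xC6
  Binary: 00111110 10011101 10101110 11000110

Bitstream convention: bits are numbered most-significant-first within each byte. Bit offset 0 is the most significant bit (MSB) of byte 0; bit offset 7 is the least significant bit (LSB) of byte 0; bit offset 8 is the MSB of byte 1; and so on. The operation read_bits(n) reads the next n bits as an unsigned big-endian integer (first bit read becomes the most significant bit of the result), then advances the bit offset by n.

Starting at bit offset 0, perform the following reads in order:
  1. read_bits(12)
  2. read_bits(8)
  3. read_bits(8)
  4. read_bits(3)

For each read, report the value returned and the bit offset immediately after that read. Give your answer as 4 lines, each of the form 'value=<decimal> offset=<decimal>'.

Read 1: bits[0:12] width=12 -> value=1001 (bin 001111101001); offset now 12 = byte 1 bit 4; 20 bits remain
Read 2: bits[12:20] width=8 -> value=218 (bin 11011010); offset now 20 = byte 2 bit 4; 12 bits remain
Read 3: bits[20:28] width=8 -> value=236 (bin 11101100); offset now 28 = byte 3 bit 4; 4 bits remain
Read 4: bits[28:31] width=3 -> value=3 (bin 011); offset now 31 = byte 3 bit 7; 1 bits remain

Answer: value=1001 offset=12
value=218 offset=20
value=236 offset=28
value=3 offset=31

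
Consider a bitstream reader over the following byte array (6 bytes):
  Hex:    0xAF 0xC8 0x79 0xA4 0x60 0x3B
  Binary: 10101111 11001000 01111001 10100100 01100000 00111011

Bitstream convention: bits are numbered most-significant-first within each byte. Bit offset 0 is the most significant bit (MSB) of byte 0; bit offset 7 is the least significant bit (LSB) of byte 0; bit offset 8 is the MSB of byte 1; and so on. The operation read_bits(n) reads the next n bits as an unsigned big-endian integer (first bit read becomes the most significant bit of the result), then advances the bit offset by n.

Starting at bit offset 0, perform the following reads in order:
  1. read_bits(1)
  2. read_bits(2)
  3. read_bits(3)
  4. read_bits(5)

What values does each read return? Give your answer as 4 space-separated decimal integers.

Answer: 1 1 3 30

Derivation:
Read 1: bits[0:1] width=1 -> value=1 (bin 1); offset now 1 = byte 0 bit 1; 47 bits remain
Read 2: bits[1:3] width=2 -> value=1 (bin 01); offset now 3 = byte 0 bit 3; 45 bits remain
Read 3: bits[3:6] width=3 -> value=3 (bin 011); offset now 6 = byte 0 bit 6; 42 bits remain
Read 4: bits[6:11] width=5 -> value=30 (bin 11110); offset now 11 = byte 1 bit 3; 37 bits remain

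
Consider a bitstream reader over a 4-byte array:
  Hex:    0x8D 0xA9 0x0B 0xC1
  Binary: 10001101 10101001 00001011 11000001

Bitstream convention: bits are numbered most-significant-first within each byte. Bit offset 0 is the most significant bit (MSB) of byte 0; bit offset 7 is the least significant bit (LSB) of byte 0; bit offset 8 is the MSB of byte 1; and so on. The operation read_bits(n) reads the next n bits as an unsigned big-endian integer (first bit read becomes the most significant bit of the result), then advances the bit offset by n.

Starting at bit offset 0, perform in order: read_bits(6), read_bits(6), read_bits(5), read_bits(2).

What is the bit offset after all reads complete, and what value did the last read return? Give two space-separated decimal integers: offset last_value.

Answer: 19 0

Derivation:
Read 1: bits[0:6] width=6 -> value=35 (bin 100011); offset now 6 = byte 0 bit 6; 26 bits remain
Read 2: bits[6:12] width=6 -> value=26 (bin 011010); offset now 12 = byte 1 bit 4; 20 bits remain
Read 3: bits[12:17] width=5 -> value=18 (bin 10010); offset now 17 = byte 2 bit 1; 15 bits remain
Read 4: bits[17:19] width=2 -> value=0 (bin 00); offset now 19 = byte 2 bit 3; 13 bits remain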